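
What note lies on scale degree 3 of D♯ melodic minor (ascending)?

The D# melodic minor (ascending) scale runs D# E# F# G# A# B# C##.
Degree 3 is F#.

F#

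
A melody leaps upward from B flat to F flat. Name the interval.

Counting letters B–C–D–E–F gives a fifth.
Bb→Fb = 6 semitones, 1 narrower than the perfect fifth (7), so diminished.

diminished fifth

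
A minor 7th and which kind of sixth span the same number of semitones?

A minor seventh spans 10 semitones.
A sixth spanning 10 semitones is augmented (the major sixth is 9).

augmented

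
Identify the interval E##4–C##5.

Counting letters E–F–G–A–B–C gives a sixth.
E##→C## = 8 semitones, 1 narrower than the major sixth (9), so minor.

minor sixth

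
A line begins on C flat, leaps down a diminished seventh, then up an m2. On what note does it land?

Eb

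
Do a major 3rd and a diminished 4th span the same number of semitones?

Yes

A major third spans 4 semitones; a diminished fourth spans 4.
They are enharmonically equivalent.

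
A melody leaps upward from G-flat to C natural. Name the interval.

augmented fourth

The letter names run G→C, a span of 3 letter steps, so the interval is some kind of fourth.
Gb to C is 6 semitones. A perfect fourth is 5, so 6 makes it augmented.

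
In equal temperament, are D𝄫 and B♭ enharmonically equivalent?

No

Two spellings are enharmonically equivalent only if they share a pitch class.
Here Dbb → 0, Bb → 10; 0 ≠ 10, so they are not.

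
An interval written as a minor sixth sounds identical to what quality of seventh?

A minor sixth spans 8 semitones.
A seventh spanning 8 semitones is doubly diminished (the major seventh is 11).

doubly diminished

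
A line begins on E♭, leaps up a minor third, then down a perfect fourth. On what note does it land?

Db

A minor third up from Eb is Gb (letter G, 3 semitones up).
A perfect fourth down from Gb is Db (letter D, 5 semitones down).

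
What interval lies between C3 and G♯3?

augmented fifth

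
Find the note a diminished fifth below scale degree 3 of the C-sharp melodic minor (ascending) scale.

Scale degree 3 of C# melodic minor (ascending) is E.
A diminished fifth (6 semitones) below E lands on the letter A, giving A#.

A#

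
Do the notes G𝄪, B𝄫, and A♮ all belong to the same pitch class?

Yes

G## is pitch class 9; Bbb is pitch class 9; A is pitch class 9.
All spellings map to pitch class 9, so they are enharmonically equivalent.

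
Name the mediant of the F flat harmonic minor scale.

The Fb harmonic minor scale runs Fb Gb Abb Bbb Cb Dbb Eb.
Degree 3 is Abb.

Abb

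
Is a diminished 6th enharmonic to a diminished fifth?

No

A diminished sixth spans 7 semitones; a diminished fifth spans 6.
The spans differ, so they are not enharmonic equivalents.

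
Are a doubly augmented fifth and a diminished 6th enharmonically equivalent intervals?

No

A doubly augmented fifth spans 9 semitones; a diminished sixth spans 7.
The spans differ, so they are not enharmonic equivalents.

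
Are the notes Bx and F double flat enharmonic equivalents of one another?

B## is pitch class 1; Fbb is pitch class 3.
The pitch classes differ (1 vs. 3), so they are not enharmonic equivalents.

No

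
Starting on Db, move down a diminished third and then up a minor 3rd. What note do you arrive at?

D

A diminished third down from Db is B (letter B, 2 semitones down).
A minor third up from B is D (letter D, 3 semitones up).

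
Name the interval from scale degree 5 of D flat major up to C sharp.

Scale degree 5 of Db major is Ab.
Ab up to C#: letters A→C make it a third; 5 semitones makes it augmented.

augmented third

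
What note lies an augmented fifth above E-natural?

B#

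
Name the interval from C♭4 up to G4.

augmented fifth

The letter names run C→G, a span of 4 letter steps, so the interval is some kind of fifth.
Cb to G is 8 semitones. A perfect fifth is 7, so 8 makes it augmented.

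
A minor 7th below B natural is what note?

C#

A seventh below B lands on the letter C.
A minor seventh spans 10 semitones, so B moves to pitch class 1. On the letter C that is C#.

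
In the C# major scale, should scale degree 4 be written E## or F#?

F#

Each scale degree takes a distinct letter name. Degree 4 of a scale on C must use the letter F.
F# and E## are enharmonically the same pitch, but only F# uses the letter F, so it is the correct spelling here.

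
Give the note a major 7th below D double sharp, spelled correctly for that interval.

E#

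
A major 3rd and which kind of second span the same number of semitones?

doubly augmented

A major third spans 4 semitones.
A second spanning 4 semitones is doubly augmented (the major second is 2).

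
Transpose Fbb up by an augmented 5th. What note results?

Cb

A fifth above F lands on the letter C.
An augmented fifth spans 8 semitones, so Fbb moves to pitch class 11. On the letter C that is Cb.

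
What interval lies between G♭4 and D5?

augmented fifth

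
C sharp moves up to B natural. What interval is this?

The letter names run C→B, a span of 6 letter steps, so the interval is some kind of seventh.
C# to B is 10 semitones. A major seventh is 11, so 10 makes it minor.

minor seventh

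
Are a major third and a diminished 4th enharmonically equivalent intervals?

Yes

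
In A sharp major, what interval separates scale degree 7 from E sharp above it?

minor sixth

Scale degree 7 of A# major is G##.
G## up to E#: letters G→E make it a sixth; 8 semitones makes it minor.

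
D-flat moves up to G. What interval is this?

augmented fourth

Counting letters D–E–F–G gives a fourth.
Db→G = 6 semitones, 1 wider than the perfect fourth (5), so augmented.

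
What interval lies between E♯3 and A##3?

augmented fourth

Counting letters E–F–G–A gives a fourth.
E#→A## = 6 semitones, 1 wider than the perfect fourth (5), so augmented.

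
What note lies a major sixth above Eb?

C

A sixth above E lands on the letter C.
A major sixth spans 9 semitones, so Eb moves to pitch class 0. On the letter C that is C.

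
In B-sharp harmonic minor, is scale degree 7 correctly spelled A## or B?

Each scale degree takes a distinct letter name. Degree 7 of a scale on B must use the letter A.
A## and B are enharmonically the same pitch, but only A## uses the letter A, so it is the correct spelling here.

A##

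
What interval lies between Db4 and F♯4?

Counting letters D–E–F gives a third.
Db→F# = 5 semitones, 1 wider than the major third (4), so augmented.

augmented third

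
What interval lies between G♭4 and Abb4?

Counting letters G–A gives a second.
Gb→Abb = 1 semitone, 1 narrower than the major second (2), so minor.

minor second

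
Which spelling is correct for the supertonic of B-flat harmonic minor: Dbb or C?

C

Each scale degree takes a distinct letter name. Degree 2 of a scale on B must use the letter C.
C and Dbb are enharmonically the same pitch, but only C uses the letter C, so it is the correct spelling here.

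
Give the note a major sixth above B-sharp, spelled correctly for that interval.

G##

A sixth above B lands on the letter G.
A major sixth spans 9 semitones, so B# moves to pitch class 9. On the letter G that is G##.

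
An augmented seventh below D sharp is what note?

A seventh below D lands on the letter E.
An augmented seventh spans 12 semitones, so D# moves to pitch class 3. On the letter E that is Eb.

Eb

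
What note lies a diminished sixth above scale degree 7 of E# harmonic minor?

Scale degree 7 of E# harmonic minor is D##.
A diminished sixth (7 semitones) above D## lands on the letter B, giving B.

B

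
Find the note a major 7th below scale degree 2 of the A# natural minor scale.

C#

Scale degree 2 of A# natural minor is B#.
A major seventh (11 semitones) below B# lands on the letter C, giving C#.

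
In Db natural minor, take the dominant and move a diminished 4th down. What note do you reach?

E

The dominant of Db natural minor is Ab.
A diminished fourth (4 semitones) below Ab lands on the letter E, giving E.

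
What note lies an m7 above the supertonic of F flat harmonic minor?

The supertonic of Fb harmonic minor is Gb.
A minor seventh (10 semitones) above Gb lands on the letter F, giving Fb.

Fb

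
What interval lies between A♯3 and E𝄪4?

The letter names run A→E, a span of 4 letter steps, so the interval is some kind of fifth.
A# to E## is 8 semitones. A perfect fifth is 7, so 8 makes it augmented.

augmented fifth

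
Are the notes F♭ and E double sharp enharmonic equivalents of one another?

No

Two spellings are enharmonically equivalent only if they share a pitch class.
Here Fb → 4, E## → 6; 4 ≠ 6, so they are not.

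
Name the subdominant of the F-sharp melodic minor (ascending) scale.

The F# melodic minor (ascending) scale runs F# G# A B C# D# E#.
Degree 4 is B.

B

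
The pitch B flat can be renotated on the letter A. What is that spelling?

A#

Bb is pitch class 10. The letter A alone is pitch class 9.
To reach pitch class 10 from A requires an offset of +1 semitone, i.e. sharp: A#.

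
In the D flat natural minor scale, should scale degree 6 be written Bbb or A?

Bbb

Each scale degree takes a distinct letter name. Degree 6 of a scale on D must use the letter B.
Bbb and A are enharmonically the same pitch, but only Bbb uses the letter B, so it is the correct spelling here.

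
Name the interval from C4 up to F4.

The letter names run C→F, a span of 3 letter steps, so the interval is some kind of fourth.
C to F is 5 semitones. A perfect fourth is 5, so 5 makes it perfect.

perfect fourth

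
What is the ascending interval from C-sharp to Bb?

diminished seventh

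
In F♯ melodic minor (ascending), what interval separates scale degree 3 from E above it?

Scale degree 3 of F# melodic minor (ascending) is A.
A up to E: letters A→E make it a fifth; 7 semitones makes it perfect.

perfect fifth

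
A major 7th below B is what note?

C

A seventh below B lands on the letter C.
A major seventh spans 11 semitones, so B moves to pitch class 0. On the letter C that is C.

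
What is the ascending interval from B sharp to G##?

Counting letters B–C–D–E–F–G gives a sixth.
B#→G## = 9 semitones, exactly the major sixth.

major sixth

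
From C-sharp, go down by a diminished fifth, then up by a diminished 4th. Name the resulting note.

A diminished fifth down from C# is F## (letter F, 6 semitones down).
A diminished fourth up from F## is B (letter B, 4 semitones up).

B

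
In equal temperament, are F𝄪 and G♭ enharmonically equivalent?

No

Two spellings are enharmonically equivalent only if they share a pitch class.
Here F## → 7, Gb → 6; 6 ≠ 7, so they are not.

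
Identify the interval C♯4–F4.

diminished fourth

Counting letters C–D–E–F gives a fourth.
C#→F = 4 semitones, 1 narrower than the perfect fourth (5), so diminished.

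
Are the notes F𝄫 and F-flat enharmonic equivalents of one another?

No

Two spellings are enharmonically equivalent only if they share a pitch class.
Here Fbb → 3, Fb → 4; 3 ≠ 4, so they are not.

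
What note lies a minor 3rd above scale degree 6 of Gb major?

Scale degree 6 of Gb major is Eb.
A minor third (3 semitones) above Eb lands on the letter G, giving Gb.

Gb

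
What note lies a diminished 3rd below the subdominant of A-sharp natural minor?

The subdominant of A# natural minor is D#.
A diminished third (2 semitones) below D# lands on the letter B, giving B##.

B##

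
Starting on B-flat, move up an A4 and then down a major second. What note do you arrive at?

D

An augmented fourth up from Bb is E (letter E, 6 semitones up).
A major second down from E is D (letter D, 2 semitones down).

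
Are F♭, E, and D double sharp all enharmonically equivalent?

Fb is pitch class 4; E is pitch class 4; D## is pitch class 4.
All spellings map to pitch class 4, so they are enharmonically equivalent.

Yes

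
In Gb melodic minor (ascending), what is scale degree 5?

Degree 5 takes the letter 4 steps above G, which is D.
In melodic minor (ascending), degree 5 sits 7 semitones above the tonic. Gb + 7 semitones is pitch class 1, spelled on D as Db.

Db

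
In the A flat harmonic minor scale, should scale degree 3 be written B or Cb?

Each scale degree takes a distinct letter name. Degree 3 of a scale on A must use the letter C.
Cb and B are enharmonically the same pitch, but only Cb uses the letter C, so it is the correct spelling here.

Cb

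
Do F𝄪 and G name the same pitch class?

Yes

F## is pitch class 7; G is pitch class 7.
All spellings map to pitch class 7, so they are enharmonically equivalent.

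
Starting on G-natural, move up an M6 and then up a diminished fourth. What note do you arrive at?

Ab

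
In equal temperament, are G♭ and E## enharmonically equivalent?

Gb = pitch class 6 and E## = pitch class 6 — the same pitch class, so they are enharmonic equivalents.

Yes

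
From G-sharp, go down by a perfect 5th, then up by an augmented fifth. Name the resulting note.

A perfect fifth down from G# is C# (letter C, 7 semitones down).
An augmented fifth up from C# is G## (letter G, 8 semitones up).

G##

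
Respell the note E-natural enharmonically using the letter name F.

Fb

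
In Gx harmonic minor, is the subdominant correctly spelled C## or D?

Each scale degree takes a distinct letter name. Degree 4 of a scale on G must use the letter C.
C## and D are enharmonically the same pitch, but only C## uses the letter C, so it is the correct spelling here.

C##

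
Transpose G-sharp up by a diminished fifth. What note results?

G up a perfect fifth is D, so the target letter is D.
From G#, a diminished fifth is 6 semitones up: D.

D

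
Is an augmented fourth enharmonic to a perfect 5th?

An augmented fourth spans 6 semitones; a perfect fifth spans 7.
The spans differ, so they are not enharmonic equivalents.

No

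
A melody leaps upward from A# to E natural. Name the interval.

The letter names run A→E, a span of 4 letter steps, so the interval is some kind of fifth.
A# to E is 6 semitones. A perfect fifth is 7, so 6 makes it diminished.

diminished fifth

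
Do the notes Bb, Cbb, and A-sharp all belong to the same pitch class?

Yes

Bb = pitch class 10 and Cbb = pitch class 10 and A# = pitch class 10 — the same pitch class, so they are enharmonic equivalents.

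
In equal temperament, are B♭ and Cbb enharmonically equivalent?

Yes

Bb = pitch class 10 and Cbb = pitch class 10 — the same pitch class, so they are enharmonic equivalents.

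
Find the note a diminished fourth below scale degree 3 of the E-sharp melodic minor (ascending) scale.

D##

Scale degree 3 of E# melodic minor (ascending) is G#.
A diminished fourth (4 semitones) below G# lands on the letter D, giving D##.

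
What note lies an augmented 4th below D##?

A#

A fourth below D lands on the letter A.
An augmented fourth spans 6 semitones, so D## moves to pitch class 10. On the letter A that is A#.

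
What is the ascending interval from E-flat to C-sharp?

The letter names run E→C, a span of 5 letter steps, so the interval is some kind of sixth.
Eb to C# is 10 semitones. A major sixth is 9, so 10 makes it augmented.

augmented sixth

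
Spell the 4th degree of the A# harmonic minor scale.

D#

The A# harmonic minor scale runs A# B# C# D# E# F# G##.
Degree 4 is D#.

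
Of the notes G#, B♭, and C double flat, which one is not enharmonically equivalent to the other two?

G#

In 12-tone equal temperament, enharmonic equivalents share a pitch class. G# is pitch class 8; Bb is pitch class 10; Cbb is pitch class 10.
Bb and Cbb share pitch class 10, while G# is pitch class 8.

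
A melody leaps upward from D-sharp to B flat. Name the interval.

The letter names run D→B, a span of 5 letter steps, so the interval is some kind of sixth.
D# to Bb is 7 semitones. A major sixth is 9, so 7 makes it diminished.

diminished sixth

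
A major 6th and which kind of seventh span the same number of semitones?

A major sixth spans 9 semitones.
A seventh spanning 9 semitones is diminished (the major seventh is 11).

diminished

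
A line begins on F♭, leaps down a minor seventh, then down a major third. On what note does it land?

Ebb

A minor seventh down from Fb is Gb (letter G, 10 semitones down).
A major third down from Gb is Ebb (letter E, 4 semitones down).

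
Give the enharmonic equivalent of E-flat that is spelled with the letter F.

Fbb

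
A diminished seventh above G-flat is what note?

Fbb

G up a major seventh is F#, so the target letter is F.
From Gb, a diminished seventh is 9 semitones up: Fbb.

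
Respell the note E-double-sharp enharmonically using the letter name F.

F#

E## is pitch class 6. The letter F alone is pitch class 5.
To reach pitch class 6 from F requires an offset of +1 semitone, i.e. sharp: F#.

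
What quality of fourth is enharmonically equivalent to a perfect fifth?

A perfect fifth spans 7 semitones.
A fourth spanning 7 semitones is doubly augmented (the perfect fourth is 5).

doubly augmented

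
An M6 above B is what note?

G#

A sixth above B lands on the letter G.
A major sixth spans 9 semitones, so B moves to pitch class 8. On the letter G that is G#.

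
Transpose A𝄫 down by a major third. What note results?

Fbb

A third below A lands on the letter F.
A major third spans 4 semitones, so Abb moves to pitch class 3. On the letter F that is Fbb.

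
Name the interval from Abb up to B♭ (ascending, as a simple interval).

The letter names run A→B, a span of 1 letter step, so the interval is some kind of second.
Abb to Bb is 3 semitones. A major second is 2, so 3 makes it augmented.

augmented second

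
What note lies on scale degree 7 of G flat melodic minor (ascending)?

F

The Gb melodic minor (ascending) scale runs Gb Ab Bbb Cb Db Eb F.
Degree 7 is F.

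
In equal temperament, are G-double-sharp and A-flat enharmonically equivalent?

No

G## is pitch class 9; Ab is pitch class 8.
The pitch classes differ (9 vs. 8), so they are not enharmonic equivalents.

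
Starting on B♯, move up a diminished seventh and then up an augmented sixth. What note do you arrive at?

A diminished seventh up from B# is A (letter A, 9 semitones up).
An augmented sixth up from A is F## (letter F, 10 semitones up).

F##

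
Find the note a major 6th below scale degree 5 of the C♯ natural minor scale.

B

Scale degree 5 of C# natural minor is G#.
A major sixth (9 semitones) below G# lands on the letter B, giving B.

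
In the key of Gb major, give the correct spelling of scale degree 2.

The Gb major scale runs Gb Ab Bb Cb Db Eb F.
Degree 2 is Ab.

Ab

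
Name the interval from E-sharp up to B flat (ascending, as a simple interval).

The letter names run E→B, a span of 4 letter steps, so the interval is some kind of fifth.
E# to Bb is 5 semitones. A perfect fifth is 7, so 5 makes it doubly diminished.

doubly diminished fifth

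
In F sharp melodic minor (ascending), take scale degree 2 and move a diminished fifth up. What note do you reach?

Scale degree 2 of F# melodic minor (ascending) is G#.
A diminished fifth (6 semitones) above G# lands on the letter D, giving D.

D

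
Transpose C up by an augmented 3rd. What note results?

E#

A third above C lands on the letter E.
An augmented third spans 5 semitones, so C moves to pitch class 5. On the letter E that is E#.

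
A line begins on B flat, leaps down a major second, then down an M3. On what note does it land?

Fb

A major second down from Bb is Ab (letter A, 2 semitones down).
A major third down from Ab is Fb (letter F, 4 semitones down).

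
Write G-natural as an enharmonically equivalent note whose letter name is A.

G is pitch class 7. The letter A alone is pitch class 9.
To reach pitch class 7 from A requires an offset of -2 semitones, i.e. double flat: Abb.

Abb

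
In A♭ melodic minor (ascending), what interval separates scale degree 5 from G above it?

major third

Scale degree 5 of Ab melodic minor (ascending) is Eb.
Eb up to G: letters E→G make it a third; 4 semitones makes it major.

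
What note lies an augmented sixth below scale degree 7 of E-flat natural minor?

Scale degree 7 of Eb natural minor is Db.
An augmented sixth (10 semitones) below Db lands on the letter F, giving Fbb.

Fbb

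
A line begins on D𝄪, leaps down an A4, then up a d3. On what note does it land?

An augmented fourth down from D## is A# (letter A, 6 semitones down).
A diminished third up from A# is C (letter C, 2 semitones up).

C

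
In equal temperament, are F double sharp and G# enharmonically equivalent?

Two spellings are enharmonically equivalent only if they share a pitch class.
Here F## → 7, G# → 8; 7 ≠ 8, so they are not.

No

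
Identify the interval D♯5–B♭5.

The letter names run D→B, a span of 5 letter steps, so the interval is some kind of sixth.
D# to Bb is 7 semitones. A major sixth is 9, so 7 makes it diminished.

diminished sixth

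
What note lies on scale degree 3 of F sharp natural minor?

The F# natural minor scale runs F# G# A B C# D E.
Degree 3 is A.

A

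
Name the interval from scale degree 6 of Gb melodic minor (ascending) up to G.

Scale degree 6 of Gb melodic minor (ascending) is Eb.
Eb up to G: letters E→G make it a third; 4 semitones makes it major.

major third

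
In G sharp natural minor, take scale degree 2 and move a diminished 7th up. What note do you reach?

Scale degree 2 of G# natural minor is A#.
A diminished seventh (9 semitones) above A# lands on the letter G, giving G.

G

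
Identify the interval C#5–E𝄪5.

The letter names run C→E, a span of 2 letter steps, so the interval is some kind of third.
C# to E## is 5 semitones. A major third is 4, so 5 makes it augmented.

augmented third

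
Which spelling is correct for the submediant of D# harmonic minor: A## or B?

B

Each scale degree takes a distinct letter name. Degree 6 of a scale on D must use the letter B.
B and A## are enharmonically the same pitch, but only B uses the letter B, so it is the correct spelling here.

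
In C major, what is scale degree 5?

The C major scale runs C D E F G A B.
Degree 5 is G.

G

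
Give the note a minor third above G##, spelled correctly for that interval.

B#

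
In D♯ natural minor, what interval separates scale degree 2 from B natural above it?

Scale degree 2 of D# natural minor is E#.
E# up to B: letters E→B make it a fifth; 6 semitones makes it diminished.

diminished fifth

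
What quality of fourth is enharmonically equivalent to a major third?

diminished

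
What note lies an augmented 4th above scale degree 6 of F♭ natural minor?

Gb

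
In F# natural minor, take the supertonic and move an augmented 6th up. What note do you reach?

The supertonic of F# natural minor is G#.
An augmented sixth (10 semitones) above G# lands on the letter E, giving E##.

E##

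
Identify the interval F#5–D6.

Counting letters F–G–A–B–C–D gives a sixth.
F#→D = 8 semitones, 1 narrower than the major sixth (9), so minor.

minor sixth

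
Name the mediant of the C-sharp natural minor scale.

E

The C# natural minor scale runs C# D# E F# G# A B.
Degree 3 is E.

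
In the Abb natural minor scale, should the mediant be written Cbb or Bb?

Cbb

Each scale degree takes a distinct letter name. Degree 3 of a scale on A must use the letter C.
Cbb and Bb are enharmonically the same pitch, but only Cbb uses the letter C, so it is the correct spelling here.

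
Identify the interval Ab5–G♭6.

minor seventh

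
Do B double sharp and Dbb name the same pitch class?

No

Two spellings are enharmonically equivalent only if they share a pitch class.
Here B## → 1, Dbb → 0; 0 ≠ 1, so they are not.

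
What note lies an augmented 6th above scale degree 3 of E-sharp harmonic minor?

E##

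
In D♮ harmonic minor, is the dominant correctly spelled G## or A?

A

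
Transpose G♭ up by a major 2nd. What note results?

Ab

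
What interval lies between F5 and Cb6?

diminished fifth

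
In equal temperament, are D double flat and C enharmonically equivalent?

Dbb = pitch class 0 and C = pitch class 0 — the same pitch class, so they are enharmonic equivalents.

Yes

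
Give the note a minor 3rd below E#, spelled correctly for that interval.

C##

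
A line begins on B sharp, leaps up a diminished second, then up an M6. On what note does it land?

A diminished second up from B# is C (letter C, 0 semitones up).
A major sixth up from C is A (letter A, 9 semitones up).

A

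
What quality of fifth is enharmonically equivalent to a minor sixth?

A minor sixth spans 8 semitones.
A fifth spanning 8 semitones is augmented (the perfect fifth is 7).

augmented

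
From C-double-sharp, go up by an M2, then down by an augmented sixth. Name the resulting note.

F#

A major second up from C## is D## (letter D, 2 semitones up).
An augmented sixth down from D## is F# (letter F, 10 semitones down).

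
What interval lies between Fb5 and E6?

Counting letters F–G–A–B–C–D–E gives a seventh.
Fb→E = 12 semitones, 1 wider than the major seventh (11), so augmented.

augmented seventh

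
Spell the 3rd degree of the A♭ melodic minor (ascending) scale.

Cb

Degree 3 takes the letter 2 steps above A, which is C.
In melodic minor (ascending), degree 3 sits 3 semitones above the tonic. Ab + 3 semitones is pitch class 11, spelled on C as Cb.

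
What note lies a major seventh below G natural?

Ab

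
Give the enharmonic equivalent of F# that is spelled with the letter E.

F# is pitch class 6. The letter E alone is pitch class 4.
To reach pitch class 6 from E requires an offset of +2 semitones, i.e. double sharp: E##.

E##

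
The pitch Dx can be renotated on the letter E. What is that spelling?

Plain E sits at the same pitch as D##, so on the letter E the same pitch needs a natural: E.

E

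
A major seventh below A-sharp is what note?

B

A seventh below A lands on the letter B.
A major seventh spans 11 semitones, so A# moves to pitch class 11. On the letter B that is B.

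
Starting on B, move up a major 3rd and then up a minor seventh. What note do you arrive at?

A major third up from B is D# (letter D, 4 semitones up).
A minor seventh up from D# is C# (letter C, 10 semitones up).

C#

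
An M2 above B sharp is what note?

C##

A second above B lands on the letter C.
A major second spans 2 semitones, so B# moves to pitch class 2. On the letter C that is C##.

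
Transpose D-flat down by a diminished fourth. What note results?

A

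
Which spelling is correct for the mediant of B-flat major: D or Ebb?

D

Each scale degree takes a distinct letter name. Degree 3 of a scale on B must use the letter D.
D and Ebb are enharmonically the same pitch, but only D uses the letter D, so it is the correct spelling here.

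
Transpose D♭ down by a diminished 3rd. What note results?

D down a major third is Bb, so the target letter is B.
From Db, a diminished third is 2 semitones down: B.

B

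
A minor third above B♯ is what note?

D#

B up a major third is D#, so the target letter is D.
From B#, a minor third is 3 semitones up: D#.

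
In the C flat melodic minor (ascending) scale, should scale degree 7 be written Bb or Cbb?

Each scale degree takes a distinct letter name. Degree 7 of a scale on C must use the letter B.
Bb and Cbb are enharmonically the same pitch, but only Bb uses the letter B, so it is the correct spelling here.

Bb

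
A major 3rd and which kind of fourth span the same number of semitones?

diminished

A major third spans 4 semitones.
A fourth spanning 4 semitones is diminished (the perfect fourth is 5).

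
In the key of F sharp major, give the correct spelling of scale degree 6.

The F# major scale runs F# G# A# B C# D# E#.
Degree 6 is D#.

D#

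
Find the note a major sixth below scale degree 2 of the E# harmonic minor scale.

A#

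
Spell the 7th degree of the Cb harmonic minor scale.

Bb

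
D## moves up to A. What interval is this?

Counting letters D–E–F–G–A gives a fifth.
D##→A = 5 semitones, 2 narrower than the perfect fifth (7), so doubly diminished.

doubly diminished fifth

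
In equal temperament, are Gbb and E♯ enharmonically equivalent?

Gbb = pitch class 5 and E# = pitch class 5 — the same pitch class, so they are enharmonic equivalents.

Yes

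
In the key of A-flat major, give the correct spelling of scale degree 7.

Degree 7 takes the letter 6 steps above A, which is G.
In major, degree 7 sits 11 semitones above the tonic. Ab + 11 semitones is pitch class 7, spelled on G as G.

G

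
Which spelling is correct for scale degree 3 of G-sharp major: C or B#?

B#

Each scale degree takes a distinct letter name. Degree 3 of a scale on G must use the letter B.
B# and C are enharmonically the same pitch, but only B# uses the letter B, so it is the correct spelling here.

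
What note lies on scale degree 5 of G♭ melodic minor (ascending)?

Db

Degree 5 takes the letter 4 steps above G, which is D.
In melodic minor (ascending), degree 5 sits 7 semitones above the tonic. Gb + 7 semitones is pitch class 1, spelled on D as Db.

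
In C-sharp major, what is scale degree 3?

Degree 3 takes the letter 2 steps above C, which is E.
In major, degree 3 sits 4 semitones above the tonic. C# + 4 semitones is pitch class 5, spelled on E as E#.

E#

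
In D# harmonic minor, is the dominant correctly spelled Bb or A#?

Each scale degree takes a distinct letter name. Degree 5 of a scale on D must use the letter A.
A# and Bb are enharmonically the same pitch, but only A# uses the letter A, so it is the correct spelling here.

A#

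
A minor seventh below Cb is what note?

C down a major seventh is Db, so the target letter is D.
From Cb, a minor seventh is 10 semitones down: Db.

Db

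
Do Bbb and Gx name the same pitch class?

Yes

Bbb is pitch class 9; G## is pitch class 9.
All spellings map to pitch class 9, so they are enharmonically equivalent.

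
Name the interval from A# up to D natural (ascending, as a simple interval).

diminished fourth

The letter names run A→D, a span of 3 letter steps, so the interval is some kind of fourth.
A# to D is 4 semitones. A perfect fourth is 5, so 4 makes it diminished.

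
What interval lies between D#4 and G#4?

perfect fourth

Counting letters D–E–F–G gives a fourth.
D#→G# = 5 semitones, exactly the perfect fourth.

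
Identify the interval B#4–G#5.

Counting letters B–C–D–E–F–G gives a sixth.
B#→G# = 8 semitones, 1 narrower than the major sixth (9), so minor.

minor sixth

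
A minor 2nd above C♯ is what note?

D

A second above C lands on the letter D.
A minor second spans 1 semitone, so C# moves to pitch class 2. On the letter D that is D.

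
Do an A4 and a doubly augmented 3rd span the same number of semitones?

Yes

An augmented fourth spans 6 semitones; a doubly augmented third spans 6.
They are enharmonically equivalent.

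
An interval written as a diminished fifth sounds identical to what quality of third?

doubly augmented

A diminished fifth spans 6 semitones.
A third spanning 6 semitones is doubly augmented (the major third is 4).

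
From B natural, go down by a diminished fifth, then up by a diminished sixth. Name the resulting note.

C

A diminished fifth down from B is E# (letter E, 6 semitones down).
A diminished sixth up from E# is C (letter C, 7 semitones up).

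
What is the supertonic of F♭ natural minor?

Gb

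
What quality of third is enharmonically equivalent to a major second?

diminished

A major second spans 2 semitones.
A third spanning 2 semitones is diminished (the major third is 4).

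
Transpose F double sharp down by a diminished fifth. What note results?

A fifth below F lands on the letter B.
A diminished fifth spans 6 semitones, so F## moves to pitch class 1. On the letter B that is B##.

B##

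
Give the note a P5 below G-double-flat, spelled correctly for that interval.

Cbb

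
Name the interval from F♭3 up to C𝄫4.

The letter names run F→C, a span of 4 letter steps, so the interval is some kind of fifth.
Fb to Cbb is 6 semitones. A perfect fifth is 7, so 6 makes it diminished.

diminished fifth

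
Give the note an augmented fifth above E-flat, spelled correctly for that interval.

A fifth above E lands on the letter B.
An augmented fifth spans 8 semitones, so Eb moves to pitch class 11. On the letter B that is B.

B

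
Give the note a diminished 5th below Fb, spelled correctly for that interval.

A fifth below F lands on the letter B.
A diminished fifth spans 6 semitones, so Fb moves to pitch class 10. On the letter B that is Bb.

Bb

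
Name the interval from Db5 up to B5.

The letter names run D→B, a span of 5 letter steps, so the interval is some kind of sixth.
Db to B is 10 semitones. A major sixth is 9, so 10 makes it augmented.

augmented sixth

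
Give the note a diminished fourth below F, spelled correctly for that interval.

C#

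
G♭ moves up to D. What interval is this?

augmented fifth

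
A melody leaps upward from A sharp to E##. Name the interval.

augmented fifth

Counting letters A–B–C–D–E gives a fifth.
A#→E## = 8 semitones, 1 wider than the perfect fifth (7), so augmented.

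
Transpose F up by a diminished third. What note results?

Abb

A third above F lands on the letter A.
A diminished third spans 2 semitones, so F moves to pitch class 7. On the letter A that is Abb.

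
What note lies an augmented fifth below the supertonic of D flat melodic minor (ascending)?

Abb

The supertonic of Db melodic minor (ascending) is Eb.
An augmented fifth (8 semitones) below Eb lands on the letter A, giving Abb.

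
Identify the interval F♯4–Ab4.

Counting letters F–G–A gives a third.
F#→Ab = 2 semitones, 2 narrower than the major third (4), so diminished.

diminished third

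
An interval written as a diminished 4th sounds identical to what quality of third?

major

A diminished fourth spans 4 semitones.
A third spanning 4 semitones is major (the major third is 4).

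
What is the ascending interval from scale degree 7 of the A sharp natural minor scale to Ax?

augmented second

Scale degree 7 of A# natural minor is G#.
G# up to A##: letters G→A make it a second; 3 semitones makes it augmented.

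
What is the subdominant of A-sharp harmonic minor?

Degree 4 takes the letter 3 steps above A, which is D.
In harmonic minor, degree 4 sits 5 semitones above the tonic. A# + 5 semitones is pitch class 3, spelled on D as D#.

D#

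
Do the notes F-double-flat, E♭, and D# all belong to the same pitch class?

Fbb = pitch class 3 and Eb = pitch class 3 and D# = pitch class 3 — the same pitch class, so they are enharmonic equivalents.

Yes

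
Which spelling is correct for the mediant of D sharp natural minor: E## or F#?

F#

Each scale degree takes a distinct letter name. Degree 3 of a scale on D must use the letter F.
F# and E## are enharmonically the same pitch, but only F# uses the letter F, so it is the correct spelling here.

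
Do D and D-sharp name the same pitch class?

D is pitch class 2; D# is pitch class 3.
The pitch classes differ (2 vs. 3), so they are not enharmonic equivalents.

No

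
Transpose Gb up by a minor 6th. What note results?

Ebb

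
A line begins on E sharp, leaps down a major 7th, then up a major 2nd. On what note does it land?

A major seventh down from E# is F# (letter F, 11 semitones down).
A major second up from F# is G# (letter G, 2 semitones up).

G#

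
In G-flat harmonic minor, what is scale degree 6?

Ebb

Degree 6 takes the letter 5 steps above G, which is E.
In harmonic minor, degree 6 sits 8 semitones above the tonic. Gb + 8 semitones is pitch class 2, spelled on E as Ebb.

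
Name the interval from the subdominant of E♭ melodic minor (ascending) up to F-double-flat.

diminished sixth

The subdominant of Eb melodic minor (ascending) is Ab.
Ab up to Fbb: letters A→F make it a sixth; 7 semitones makes it diminished.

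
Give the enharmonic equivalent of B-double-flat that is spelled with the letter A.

A

Bbb is pitch class 9. The letter A alone is pitch class 9.
Pitch class 9 on A needs no accidental: A.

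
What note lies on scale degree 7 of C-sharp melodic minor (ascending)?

B#

Degree 7 takes the letter 6 steps above C, which is B.
In melodic minor (ascending), degree 7 sits 11 semitones above the tonic. C# + 11 semitones is pitch class 0, spelled on B as B#.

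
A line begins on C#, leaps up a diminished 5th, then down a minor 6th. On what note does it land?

A diminished fifth up from C# is G (letter G, 6 semitones up).
A minor sixth down from G is B (letter B, 8 semitones down).

B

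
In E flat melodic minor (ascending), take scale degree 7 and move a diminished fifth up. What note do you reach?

Ab

Scale degree 7 of Eb melodic minor (ascending) is D.
A diminished fifth (6 semitones) above D lands on the letter A, giving Ab.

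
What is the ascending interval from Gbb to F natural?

The letter names run G→F, a span of 6 letter steps, so the interval is some kind of seventh.
Gbb to F is 12 semitones. A major seventh is 11, so 12 makes it augmented.

augmented seventh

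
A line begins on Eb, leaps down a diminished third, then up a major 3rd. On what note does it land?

A diminished third down from Eb is C# (letter C, 2 semitones down).
A major third up from C# is E# (letter E, 4 semitones up).

E#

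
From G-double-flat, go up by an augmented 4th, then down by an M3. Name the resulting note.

Abb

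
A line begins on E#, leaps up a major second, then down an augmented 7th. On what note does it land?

A major second up from E# is F## (letter F, 2 semitones up).
An augmented seventh down from F## is G (letter G, 12 semitones down).

G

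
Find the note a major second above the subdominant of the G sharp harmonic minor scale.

D#

The subdominant of G# harmonic minor is C#.
A major second (2 semitones) above C# lands on the letter D, giving D#.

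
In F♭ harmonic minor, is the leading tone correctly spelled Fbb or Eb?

Eb

Each scale degree takes a distinct letter name. Degree 7 of a scale on F must use the letter E.
Eb and Fbb are enharmonically the same pitch, but only Eb uses the letter E, so it is the correct spelling here.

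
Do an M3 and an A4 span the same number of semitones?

No

A major third spans 4 semitones; an augmented fourth spans 6.
The spans differ, so they are not enharmonic equivalents.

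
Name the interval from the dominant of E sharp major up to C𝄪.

major second

The dominant of E# major is B#.
B# up to C##: letters B→C make it a second; 2 semitones makes it major.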